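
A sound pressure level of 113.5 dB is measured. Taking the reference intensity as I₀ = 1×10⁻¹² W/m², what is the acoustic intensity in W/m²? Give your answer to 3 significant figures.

0.224 W/m²

L = 10·log₁₀(I/I₀) ⇒ I = I₀·10^(L/10) = 10⁻¹² × 10^11.35.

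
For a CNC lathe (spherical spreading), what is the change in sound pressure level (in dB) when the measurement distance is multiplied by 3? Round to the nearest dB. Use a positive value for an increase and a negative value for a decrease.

-10 dB

Point-source spreading: ΔL = −20·log₁₀(r₂/r₁).
ΔL = −20·log₁₀(3) = -9.54 dB.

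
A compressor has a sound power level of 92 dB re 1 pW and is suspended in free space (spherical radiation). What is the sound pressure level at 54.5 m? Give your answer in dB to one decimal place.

46.3 dB

The power spreads over a sphere of area 4π·r², so L_p = L_w − 10·log₁₀(4π·r²).
4π·r² = 3.733e+04 m², 10·log₁₀ of that is 45.720 dB.
L_p = 92 − 45.720 = 46.28 dB.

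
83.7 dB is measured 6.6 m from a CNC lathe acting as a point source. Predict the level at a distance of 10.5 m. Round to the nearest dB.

80 dB

For a point source, L₂ = L₁ − 20·log₁₀(r₂/r₁).
L₂ = 83.7 − 20·log₁₀(10.5/6.6) = 83.7 − 4.033 = 79.67 dB.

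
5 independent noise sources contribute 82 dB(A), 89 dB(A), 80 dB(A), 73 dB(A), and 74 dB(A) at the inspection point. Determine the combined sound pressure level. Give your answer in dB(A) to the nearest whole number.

Incoherent sources combine by intensity addition: L_total = 10·log₁₀(Σ 10^(L_i/10)).
Σ 10^(L/10) = 10^(82/10) + 10^(89/10) + 10^(80/10) + 10^(73/10) + 10^(74/10) = 1.098e+09.
L_total = 10·log₁₀(1.098e+09) = 90.41 dB(A).

90 dB(A)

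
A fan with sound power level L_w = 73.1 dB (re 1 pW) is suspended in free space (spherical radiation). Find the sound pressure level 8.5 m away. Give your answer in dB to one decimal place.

The power spreads over a sphere of area 4π·r², so L_p = L_w − 10·log₁₀(4π·r²).
4π·r² = 907.9 m², 10·log₁₀ of that is 29.580 dB.
L_p = 73.1 − 29.580 = 43.52 dB.

43.5 dB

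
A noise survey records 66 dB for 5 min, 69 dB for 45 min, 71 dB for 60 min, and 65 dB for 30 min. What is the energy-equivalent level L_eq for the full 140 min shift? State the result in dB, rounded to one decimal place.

69.4 dB

L_eq = 10·log₁₀[(1/T)·Σ tᵢ·10^(Lᵢ/10)] with T = 140 min.
Σ tᵢ·10^(Lᵢ/10) = 5·10^(66/10) + 45·10^(69/10) + 60·10^(71/10) + 30·10^(65/10) = 1.228e+09.
L_eq = 10·log₁₀(1.228e+09/140) = 69.43 dB.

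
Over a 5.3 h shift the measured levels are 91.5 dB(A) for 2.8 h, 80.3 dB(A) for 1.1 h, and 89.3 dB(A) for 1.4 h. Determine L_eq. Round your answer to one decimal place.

90.0 dB(A)

The energy average is taken in the linear domain: L_eq = 10·log₁₀[(Σ tᵢ·10^(Lᵢ/10))/T], T = 5.3 h.
Σ tᵢ·10^(Lᵢ/10) = 2.8·10^(91.5/10) + 1.1·10^(80.3/10) + 1.4·10^(89.3/10) = 5.265e+09.
L_eq = 10·log₁₀(5.265e+09/5.3) = 89.97 dB(A).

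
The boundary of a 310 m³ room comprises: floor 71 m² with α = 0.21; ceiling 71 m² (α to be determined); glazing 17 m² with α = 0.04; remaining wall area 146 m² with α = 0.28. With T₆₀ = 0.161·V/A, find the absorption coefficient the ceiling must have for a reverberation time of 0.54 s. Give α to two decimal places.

A = 0.161·V/T₆₀ = 0.161·310/0.54 = 92.43 m² sabins.
Absorption from the other surfaces = 71·0.21 + 17·0.04 + 146·0.28 = 56.47 m², so the ceiling must supply 35.96 m² over 71 m².
α = 35.96/71 = 0.506.

0.51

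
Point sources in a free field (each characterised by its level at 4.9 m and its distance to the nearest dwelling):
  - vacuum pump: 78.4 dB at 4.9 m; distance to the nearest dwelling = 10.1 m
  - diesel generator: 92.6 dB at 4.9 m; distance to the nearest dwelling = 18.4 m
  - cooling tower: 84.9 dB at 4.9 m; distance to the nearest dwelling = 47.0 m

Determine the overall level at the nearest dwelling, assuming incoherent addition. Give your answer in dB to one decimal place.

81.7 dB

Apply inverse-square spreading to bring every level to the receiver, then sum 10^(L/10).
vacuum pump: 78.4 − 20·log₁₀(10.1/4.9) = 78.4 − 6.28 = 72.12 dB.
diesel generator: 92.6 − 20·log₁₀(18.4/4.9) = 92.6 − 11.49 = 81.11 dB.
cooling tower: 84.9 − 20·log₁₀(47.0/4.9) = 84.9 − 19.64 = 65.26 dB.
Σ 10^(L/10) = 1.487e+08 → L_total = 10·log₁₀(1.487e+08) = 81.72 dB.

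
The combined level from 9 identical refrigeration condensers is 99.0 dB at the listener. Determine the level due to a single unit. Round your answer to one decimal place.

89.5 dB

For N identical incoherent sources L_total = L₁ + 10·log₁₀ N, so L₁ = 99.0 − 10·log₁₀(9) = 99.0 − 9.542.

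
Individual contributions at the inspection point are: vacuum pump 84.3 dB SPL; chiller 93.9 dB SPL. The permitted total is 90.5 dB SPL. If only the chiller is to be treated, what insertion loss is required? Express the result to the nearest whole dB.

5 dB

Fixed contribution from the other source: Σ 10^(L/10) = 10^(84.3/10) = 2.692e+08 (84.30 dB SPL).
The limit corresponds to 10^(90.5/10) = 1.122e+09; subtracting the fixed part leaves 8.529e+08 for the chiller, i.e. 89.31 dB SPL.
Required insertion loss = 93.9 − 89.31 = 4.59 dB.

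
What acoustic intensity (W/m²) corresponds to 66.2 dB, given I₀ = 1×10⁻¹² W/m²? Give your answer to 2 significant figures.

4.2e-06 W/m²

I/I₀ = 10^(66.2/10) = 4.169e+06, so I = 4.169e+06 × 10⁻¹² W/m².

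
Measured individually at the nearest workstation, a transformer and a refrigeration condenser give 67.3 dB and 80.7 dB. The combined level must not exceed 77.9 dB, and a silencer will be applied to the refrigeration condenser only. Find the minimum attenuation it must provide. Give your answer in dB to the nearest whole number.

3 dB

Fixed contribution from the other source: Σ 10^(L/10) = 10^(67.3/10) = 5.370e+06 (67.30 dB).
To meet 77.9 dB overall, the treated refrigeration condenser may contribute at most 10^(77.9/10) − 5.370e+06 = 5.629e+07, i.e. 77.50 dB.
So the refrigeration condenser must be reduced from 80.7 to 77.50 dB: IL = 3.20 dB.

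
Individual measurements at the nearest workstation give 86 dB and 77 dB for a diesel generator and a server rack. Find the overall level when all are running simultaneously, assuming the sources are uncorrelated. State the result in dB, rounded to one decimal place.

Incoherent sources combine by intensity addition: L_total = 10·log₁₀(Σ 10^(L_i/10)).
Σ 10^(L/10) = 10^(86/10) + 10^(77/10) = 4.482e+08.
L_total = 10·log₁₀(4.482e+08) = 86.51 dB.

86.5 dB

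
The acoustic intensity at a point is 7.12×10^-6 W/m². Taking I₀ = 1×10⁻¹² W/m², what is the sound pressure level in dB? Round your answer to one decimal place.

68.5 dB

L = 10·log₁₀(I/I₀) = 10·log₁₀(7.12×10^-6/10⁻¹²) = 10·log₁₀(7.12×10^6).
L = 10·(0.8525 + 6) = 68.52 dB.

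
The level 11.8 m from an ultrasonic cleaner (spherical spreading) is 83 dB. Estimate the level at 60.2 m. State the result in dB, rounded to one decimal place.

For a point source, L₂ = L₁ − 20·log₁₀(r₂/r₁).
L₂ = 83 − 20·log₁₀(60.2/11.8) = 83 − 14.154 = 68.85 dB.

68.8 dB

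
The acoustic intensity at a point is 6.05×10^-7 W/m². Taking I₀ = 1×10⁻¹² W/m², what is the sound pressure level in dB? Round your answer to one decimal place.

57.8 dB

L = 10·log₁₀(I/I₀) = 10·log₁₀(6.05×10^-7/10⁻¹²) = 10·log₁₀(6.05×10^5).
L = 10·(0.7818 + 5) = 57.82 dB.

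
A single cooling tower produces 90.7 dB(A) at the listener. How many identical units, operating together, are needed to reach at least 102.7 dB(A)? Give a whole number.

The shortfall is 102.7 − 90.7 = 12.0 dB, and N units add 10·log₁₀ N, so need 10·log₁₀ N ≥ 12.0.
N ≥ 10^(12.0/10) = 15.849, so N = 16.

16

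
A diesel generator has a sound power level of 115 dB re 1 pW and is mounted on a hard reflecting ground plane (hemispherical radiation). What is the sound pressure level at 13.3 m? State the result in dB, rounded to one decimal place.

The power spreads over a hemisphere of area 2π·r², so L_p = L_w − 10·log₁₀(2π·r²).
2π·r² = 1111 m², 10·log₁₀ of that is 30.459 dB.
L_p = 115 − 30.459 = 84.54 dB.

84.5 dB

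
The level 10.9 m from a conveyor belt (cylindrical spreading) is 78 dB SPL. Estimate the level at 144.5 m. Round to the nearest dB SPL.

For a line source, L₂ = L₁ − 10·log₁₀(r₂/r₁).
L₂ = 78 − 10·log₁₀(144.5/10.9) = 78 − 11.224 = 66.78 dB SPL.

67 dB SPL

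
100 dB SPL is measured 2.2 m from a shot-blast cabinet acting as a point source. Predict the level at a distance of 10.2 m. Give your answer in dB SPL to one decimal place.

Point-source attenuation: ΔL = 20·log₁₀(r₂/r₁) = 20·log₁₀(10.2/2.2) = 13.324 dB.
L₂ = 100 − 20·log₁₀(10.2/2.2) = 100 − 13.324 = 86.68 dB SPL.

86.7 dB SPL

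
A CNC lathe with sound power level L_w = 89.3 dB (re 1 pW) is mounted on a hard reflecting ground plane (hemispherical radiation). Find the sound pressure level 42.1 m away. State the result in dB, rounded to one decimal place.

48.8 dB

The power spreads over a hemisphere of area 2π·r², so L_p = L_w − 10·log₁₀(2π·r²).
2π·r² = 1.114e+04 m², 10·log₁₀ of that is 40.467 dB.
L_p = 89.3 − 40.467 = 48.83 dB.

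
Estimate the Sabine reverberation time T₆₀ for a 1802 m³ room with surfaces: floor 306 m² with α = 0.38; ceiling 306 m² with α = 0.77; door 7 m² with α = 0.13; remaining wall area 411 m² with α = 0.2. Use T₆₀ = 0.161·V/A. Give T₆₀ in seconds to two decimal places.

Summing Sᵢαᵢ: 306·0.38 + 306·0.77 + 7·0.13 + 411·0.2 = 435.01 m².
T₆₀ = 0.161 × 1802 / 435.01 = 0.667 s.

0.67 s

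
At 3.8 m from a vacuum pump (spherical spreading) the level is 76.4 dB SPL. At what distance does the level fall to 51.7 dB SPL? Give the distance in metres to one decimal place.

For a point source L₁ − L₂ = 20·log₁₀(r₂/r₁), so r₂ = r₁·10^((L₁−L₂)/20).
r₂ = 3.8·10^((76.4−51.7)/20) = 3.8·10^(24.7/20) = 65.28 m.

65.3 m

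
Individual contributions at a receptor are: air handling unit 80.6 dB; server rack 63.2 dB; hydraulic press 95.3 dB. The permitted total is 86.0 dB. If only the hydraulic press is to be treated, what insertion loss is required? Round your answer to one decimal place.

10.8 dB

Everything except the hydraulic press sums to 10^(80.6/10) + 10^(63.2/10) = 1.169e+08 in linear terms, 80.68 dB.
The limit corresponds to 10^(86.0/10) = 3.981e+08; subtracting the fixed part leaves 2.812e+08 for the hydraulic press, i.e. 84.49 dB.
Required insertion loss = 95.3 − 84.49 = 10.81 dB.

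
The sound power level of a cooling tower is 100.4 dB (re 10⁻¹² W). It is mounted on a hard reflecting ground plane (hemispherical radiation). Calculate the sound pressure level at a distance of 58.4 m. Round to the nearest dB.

57 dB

The power spreads over a hemisphere of area 2π·r², so L_p = L_w − 10·log₁₀(2π·r²).
2π·r² = 2.143e+04 m², 10·log₁₀ of that is 43.310 dB.
L_p = 100.4 − 43.310 = 57.09 dB.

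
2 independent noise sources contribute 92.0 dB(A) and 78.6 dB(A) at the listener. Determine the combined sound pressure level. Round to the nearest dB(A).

For uncorrelated sources the intensities add, so convert each level to linear form, sum, and take 10·log₁₀ of the total.
Σ 10^(L/10) = 10^(92.0/10) + 10^(78.6/10) = 1.657e+09.
L_total = 10·log₁₀(1.657e+09) = 92.19 dB(A).

92 dB(A)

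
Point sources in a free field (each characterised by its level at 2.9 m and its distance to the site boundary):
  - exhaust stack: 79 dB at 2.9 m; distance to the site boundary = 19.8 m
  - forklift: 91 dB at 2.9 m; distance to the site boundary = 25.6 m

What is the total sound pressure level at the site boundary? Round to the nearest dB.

Apply inverse-square spreading to bring every level to the receiver, then sum 10^(L/10).
exhaust stack: 79 − 20·log₁₀(19.8/2.9) = 79 − 16.69 = 62.31 dB.
forklift: 91 − 20·log₁₀(25.6/2.9) = 91 − 18.92 = 72.08 dB.
Σ 10^(L/10) = 1.786e+07 → L_total = 10·log₁₀(1.786e+07) = 72.52 dB.

73 dB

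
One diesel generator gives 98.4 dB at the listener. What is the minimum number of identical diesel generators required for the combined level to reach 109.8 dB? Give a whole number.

14

The shortfall is 109.8 − 98.4 = 11.4 dB, and N units add 10·log₁₀ N, so need 10·log₁₀ N ≥ 11.4.
N ≥ 10^(11.4/10) = 13.804, so N = 14.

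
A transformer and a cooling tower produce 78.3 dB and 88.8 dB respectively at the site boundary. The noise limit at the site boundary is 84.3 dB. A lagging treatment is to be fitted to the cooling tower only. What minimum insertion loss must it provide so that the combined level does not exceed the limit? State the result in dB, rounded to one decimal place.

The untreated sources together contribute 10^(78.3/10) = 6.761e+07, i.e. 78.30 dB.
The limit corresponds to 10^(84.3/10) = 2.692e+08; subtracting the fixed part leaves 2.015e+08 for the cooling tower, i.e. 83.04 dB.
So the cooling tower must be reduced from 88.8 to 83.04 dB: IL = 5.76 dB.

5.8 dB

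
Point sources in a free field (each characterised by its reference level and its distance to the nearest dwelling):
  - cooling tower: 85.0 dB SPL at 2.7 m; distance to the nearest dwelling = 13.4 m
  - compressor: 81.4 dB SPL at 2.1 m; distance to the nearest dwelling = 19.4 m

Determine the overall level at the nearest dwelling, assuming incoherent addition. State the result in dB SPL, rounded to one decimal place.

71.6 dB SPL

First find each source's level at the receiver (point-source: −20·log₁₀(r/r_ref)), then combine on an intensity basis.
cooling tower: 85.0 − 20·log₁₀(13.4/2.7) = 85.0 − 13.91 = 71.09 dB SPL.
compressor: 81.4 − 20·log₁₀(19.4/2.1) = 81.4 − 19.31 = 62.09 dB SPL.
Σ 10^(L/10) = 1.446e+07 → L_total = 10·log₁₀(1.446e+07) = 71.60 dB SPL.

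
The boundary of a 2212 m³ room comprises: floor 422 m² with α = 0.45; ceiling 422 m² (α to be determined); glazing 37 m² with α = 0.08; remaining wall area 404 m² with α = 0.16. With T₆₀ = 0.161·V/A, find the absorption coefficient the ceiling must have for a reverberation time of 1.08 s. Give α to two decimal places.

From T₆₀ = 0.161·V/A, the target T₆₀ = 1.08 s needs A = 0.161·2212/1.08 = 329.75 m².
Absorption from the other surfaces = 422·0.45 + 37·0.08 + 404·0.16 = 257.50 m², so the ceiling must supply 72.25 m² over 422 m².
α = 72.25/422 = 0.171.

0.17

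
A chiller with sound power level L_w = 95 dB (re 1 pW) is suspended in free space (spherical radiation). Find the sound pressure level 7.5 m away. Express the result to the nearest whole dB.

Free-field spherical radiation: L_p = L_w − 10·log₁₀(4π·r²), r = 7.5 m.
4π·r² = 706.9 m², 10·log₁₀ of that is 28.493 dB.
L_p = 95 − 28.493 = 66.51 dB.

67 dB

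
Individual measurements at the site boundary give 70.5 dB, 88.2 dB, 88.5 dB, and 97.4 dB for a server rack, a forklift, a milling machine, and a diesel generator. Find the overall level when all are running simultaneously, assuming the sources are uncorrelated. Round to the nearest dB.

98 dB

For uncorrelated sources the intensities add, so convert each level to linear form, sum, and take 10·log₁₀ of the total.
Σ 10^(L/10) = 10^(70.5/10) + 10^(88.2/10) + 10^(88.5/10) + 10^(97.4/10) = 6.875e+09.
L_total = 10·log₁₀(6.875e+09) = 98.37 dB.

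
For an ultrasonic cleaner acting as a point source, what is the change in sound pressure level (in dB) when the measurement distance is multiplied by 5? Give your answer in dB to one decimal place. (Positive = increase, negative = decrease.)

Point-source spreading: ΔL = −20·log₁₀(r₂/r₁).
ΔL = −20·log₁₀(5) = -13.98 dB.

-14.0 dB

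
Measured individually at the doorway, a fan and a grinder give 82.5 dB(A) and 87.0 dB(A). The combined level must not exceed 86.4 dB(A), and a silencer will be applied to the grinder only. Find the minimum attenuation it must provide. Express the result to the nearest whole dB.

The untreated sources together contribute 10^(82.5/10) = 1.778e+08, i.e. 82.50 dB(A).
To meet 86.4 dB(A) overall, the treated grinder may contribute at most 10^(86.4/10) − 1.778e+08 = 2.587e+08, i.e. 84.13 dB(A).
So the grinder must be reduced from 87.0 to 84.13 dB(A): IL = 2.87 dB.

3 dB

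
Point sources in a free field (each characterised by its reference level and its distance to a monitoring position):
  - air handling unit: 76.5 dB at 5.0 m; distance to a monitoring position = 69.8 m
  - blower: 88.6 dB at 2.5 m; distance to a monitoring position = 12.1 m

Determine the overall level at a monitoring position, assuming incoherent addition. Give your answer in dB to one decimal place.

Propagate each source to the receiver with L = L_ref − 20·log₁₀(r/r_ref), then add intensities.
air handling unit: 76.5 − 20·log₁₀(69.8/5.0) = 76.5 − 22.90 = 53.60 dB.
blower: 88.6 − 20·log₁₀(12.1/2.5) = 88.6 − 13.70 = 74.90 dB.
Σ 10^(L/10) = 3.115e+07 → L_total = 10·log₁₀(3.115e+07) = 74.94 dB.

74.9 dB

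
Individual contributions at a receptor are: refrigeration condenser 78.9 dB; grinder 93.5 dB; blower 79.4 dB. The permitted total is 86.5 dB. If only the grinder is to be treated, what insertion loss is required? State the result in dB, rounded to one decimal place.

9.0 dB

The untreated sources together contribute 10^(78.9/10) + 10^(79.4/10) = 1.647e+08, i.e. 82.17 dB.
To meet 86.5 dB overall, the treated grinder may contribute at most 10^(86.5/10) − 1.647e+08 = 2.820e+08, i.e. 84.50 dB.
Required insertion loss = 93.5 − 84.50 = 9.00 dB.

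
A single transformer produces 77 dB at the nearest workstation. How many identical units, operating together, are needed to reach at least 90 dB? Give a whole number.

N identical sources give L₁ + 10·log₁₀ N, so require 10·log₁₀ N ≥ 90 − 77 = 13.0 dB.
N ≥ 10^(13.0/10) = 19.953, so N = 20.

20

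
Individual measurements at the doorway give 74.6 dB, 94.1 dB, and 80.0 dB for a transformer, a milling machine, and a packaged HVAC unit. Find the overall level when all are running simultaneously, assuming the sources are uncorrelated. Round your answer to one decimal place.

Incoherent sources combine by intensity addition: L_total = 10·log₁₀(Σ 10^(L_i/10)).
Σ 10^(L/10) = 10^(74.6/10) + 10^(94.1/10) + 10^(80.0/10) = 2.699e+09.
L_total = 10·log₁₀(2.699e+09) = 94.31 dB.

94.3 dB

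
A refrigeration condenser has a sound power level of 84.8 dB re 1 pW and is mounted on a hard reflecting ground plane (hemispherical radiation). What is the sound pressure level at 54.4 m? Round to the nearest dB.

Free-field hemispherical radiation: L_p = L_w − 10·log₁₀(2π·r²), r = 54.4 m.
2π·r² = 1.859e+04 m², 10·log₁₀ of that is 42.694 dB.
L_p = 84.8 − 42.694 = 42.11 dB.

42 dB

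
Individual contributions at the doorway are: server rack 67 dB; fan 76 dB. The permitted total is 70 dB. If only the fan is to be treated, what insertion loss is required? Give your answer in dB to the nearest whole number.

Fixed contribution from the other source: Σ 10^(L/10) = 10^(67/10) = 5.012e+06 (67.00 dB).
The limit corresponds to 10^(70/10) = 1.000e+07; subtracting the fixed part leaves 4.988e+06 for the fan, i.e. 66.98 dB.
Required insertion loss = 76 − 66.98 = 9.02 dB.

9 dB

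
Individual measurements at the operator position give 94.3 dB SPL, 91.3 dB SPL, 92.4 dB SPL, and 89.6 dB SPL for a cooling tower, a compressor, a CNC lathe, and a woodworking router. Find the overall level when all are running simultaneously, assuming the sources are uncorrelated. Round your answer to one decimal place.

98.3 dB SPL

For uncorrelated sources the intensities add, so convert each level to linear form, sum, and take 10·log₁₀ of the total.
Σ 10^(L/10) = 10^(94.3/10) + 10^(91.3/10) + 10^(92.4/10) + 10^(89.6/10) = 6.690e+09.
L_total = 10·log₁₀(6.690e+09) = 98.25 dB SPL.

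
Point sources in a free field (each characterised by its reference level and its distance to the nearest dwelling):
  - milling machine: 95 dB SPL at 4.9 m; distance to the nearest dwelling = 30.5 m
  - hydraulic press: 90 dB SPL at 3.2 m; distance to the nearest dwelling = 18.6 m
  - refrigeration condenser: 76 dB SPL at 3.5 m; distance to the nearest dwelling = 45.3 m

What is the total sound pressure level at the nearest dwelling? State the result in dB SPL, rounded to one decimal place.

80.5 dB SPL

Apply inverse-square spreading to bring every level to the receiver, then sum 10^(L/10).
milling machine: 95 − 20·log₁₀(30.5/4.9) = 95 − 15.88 = 79.12 dB SPL.
hydraulic press: 90 − 20·log₁₀(18.6/3.2) = 90 − 15.29 = 74.71 dB SPL.
refrigeration condenser: 76 − 20·log₁₀(45.3/3.5) = 76 − 22.24 = 53.76 dB SPL.
Σ 10^(L/10) = 1.115e+08 → L_total = 10·log₁₀(1.115e+08) = 80.47 dB SPL.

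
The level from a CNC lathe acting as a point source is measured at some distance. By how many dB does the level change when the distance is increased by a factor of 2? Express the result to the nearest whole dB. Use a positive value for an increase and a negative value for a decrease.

-6 dB

With spherical spreading the level changes by −20·log₁₀(r₂/r₁).
ΔL = −20·log₁₀(2) = -6.02 dB.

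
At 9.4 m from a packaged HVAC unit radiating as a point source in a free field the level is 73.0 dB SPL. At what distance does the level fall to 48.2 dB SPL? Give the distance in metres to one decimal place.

For a point source L₁ − L₂ = 20·log₁₀(r₂/r₁), so r₂ = r₁·10^((L₁−L₂)/20).
r₂ = 9.4·10^((73.0−48.2)/20) = 9.4·10^(24.8/20) = 163.35 m.

163.4 m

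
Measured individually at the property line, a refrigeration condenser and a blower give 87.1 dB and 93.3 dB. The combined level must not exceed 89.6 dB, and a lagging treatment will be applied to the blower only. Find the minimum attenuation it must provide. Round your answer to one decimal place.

7.3 dB

The untreated sources together contribute 10^(87.1/10) = 5.129e+08, i.e. 87.10 dB.
To meet 89.6 dB overall, the treated blower may contribute at most 10^(89.6/10) − 5.129e+08 = 3.991e+08, i.e. 86.01 dB.
Required insertion loss = 93.3 − 86.01 = 7.29 dB.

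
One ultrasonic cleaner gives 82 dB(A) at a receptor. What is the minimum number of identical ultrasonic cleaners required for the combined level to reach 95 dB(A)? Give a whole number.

Need L₁ + 10·log₁₀ N ≥ 95, i.e. log₁₀ N ≥ 1.30.
N ≥ 10^(13.0/10) = 19.953, so N = 20.

20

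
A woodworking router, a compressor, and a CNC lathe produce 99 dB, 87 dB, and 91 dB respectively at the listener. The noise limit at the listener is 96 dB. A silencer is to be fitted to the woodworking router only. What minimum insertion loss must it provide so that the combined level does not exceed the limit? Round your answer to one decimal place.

Fixed contribution from the other sources: Σ 10^(L/10) = 10^(87/10) + 10^(91/10) = 1.760e+09 (92.46 dB).
The limit corresponds to 10^(96/10) = 3.981e+09; subtracting the fixed part leaves 2.221e+09 for the woodworking router, i.e. 93.47 dB.
So the woodworking router must be reduced from 99 to 93.47 dB: IL = 5.53 dB.

5.5 dB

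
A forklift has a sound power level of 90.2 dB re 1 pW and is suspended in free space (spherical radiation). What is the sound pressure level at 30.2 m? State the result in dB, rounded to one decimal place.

Free-field spherical radiation: L_p = L_w − 10·log₁₀(4π·r²), r = 30.2 m.
4π·r² = 1.146e+04 m², 10·log₁₀ of that is 40.592 dB.
L_p = 90.2 − 40.592 = 49.61 dB.

49.6 dB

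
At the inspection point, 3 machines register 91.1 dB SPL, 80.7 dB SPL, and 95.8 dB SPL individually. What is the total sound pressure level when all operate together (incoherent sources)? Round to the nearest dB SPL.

97 dB SPL

Incoherent sources combine by intensity addition: L_total = 10·log₁₀(Σ 10^(L_i/10)).
Σ 10^(L/10) = 10^(91.1/10) + 10^(80.7/10) + 10^(95.8/10) = 5.208e+09.
L_total = 10·log₁₀(5.208e+09) = 97.17 dB SPL.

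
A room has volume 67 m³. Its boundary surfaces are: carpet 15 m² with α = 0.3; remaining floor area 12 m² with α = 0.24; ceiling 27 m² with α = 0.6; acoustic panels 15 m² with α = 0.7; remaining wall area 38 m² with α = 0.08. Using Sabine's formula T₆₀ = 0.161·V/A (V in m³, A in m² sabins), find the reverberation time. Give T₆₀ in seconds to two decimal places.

A = Σ Sᵢαᵢ = 15·0.3 + 12·0.24 + 27·0.6 + 15·0.7 + 38·0.08 = 37.12 m².
T₆₀ = 0.161 × 67 / 37.12 = 0.291 s.

0.29 s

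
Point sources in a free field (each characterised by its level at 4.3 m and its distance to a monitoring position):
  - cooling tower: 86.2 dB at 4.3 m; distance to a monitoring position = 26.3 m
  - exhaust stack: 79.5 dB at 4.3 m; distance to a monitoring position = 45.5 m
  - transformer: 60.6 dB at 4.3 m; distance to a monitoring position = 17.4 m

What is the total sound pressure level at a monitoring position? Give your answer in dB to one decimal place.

70.8 dB

Apply inverse-square spreading to bring every level to the receiver, then sum 10^(L/10).
cooling tower: 86.2 − 20·log₁₀(26.3/4.3) = 86.2 − 15.73 = 70.47 dB.
exhaust stack: 79.5 − 20·log₁₀(45.5/4.3) = 79.5 − 20.49 = 59.01 dB.
transformer: 60.6 − 20·log₁₀(17.4/4.3) = 60.6 − 12.14 = 48.46 dB.
Σ 10^(L/10) = 1.201e+07 → L_total = 10·log₁₀(1.201e+07) = 70.80 dB.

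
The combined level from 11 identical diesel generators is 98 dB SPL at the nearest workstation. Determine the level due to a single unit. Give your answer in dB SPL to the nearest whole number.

For N identical incoherent sources L_total = L₁ + 10·log₁₀ N, so L₁ = 98 − 10·log₁₀(11) = 98 − 10.414.

88 dB SPL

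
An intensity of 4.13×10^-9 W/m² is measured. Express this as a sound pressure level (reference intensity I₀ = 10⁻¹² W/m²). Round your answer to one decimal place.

36.2 dB

Dividing by I₀ shifts the exponent by 12: I/I₀ = 4.13×10^3.
L = 10·(0.6160 + 3) = 36.16 dB.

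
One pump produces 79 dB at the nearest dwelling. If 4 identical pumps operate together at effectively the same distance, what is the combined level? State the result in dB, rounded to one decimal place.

85.0 dB

L_total = L₁ + 10·log₁₀ N for N identical incoherent sources.
L_total = 79 + 10·log₁₀(4) = 79 + 6.021 = 85.02 dB.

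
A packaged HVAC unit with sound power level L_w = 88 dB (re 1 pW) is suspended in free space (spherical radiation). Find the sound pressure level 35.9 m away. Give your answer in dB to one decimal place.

45.9 dB

L_p = L_w − 10·log₁₀(4π·r²) with r = 35.9 m.
4π·r² = 1.62e+04 m², 10·log₁₀ of that is 42.094 dB.
L_p = 88 − 42.094 = 45.91 dB.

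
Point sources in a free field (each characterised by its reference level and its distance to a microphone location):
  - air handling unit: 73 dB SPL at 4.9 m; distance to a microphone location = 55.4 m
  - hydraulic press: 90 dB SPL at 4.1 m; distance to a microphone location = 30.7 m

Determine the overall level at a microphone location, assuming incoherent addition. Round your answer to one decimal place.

72.6 dB SPL

First find each source's level at the receiver (point-source: −20·log₁₀(r/r_ref)), then combine on an intensity basis.
air handling unit: 73 − 20·log₁₀(55.4/4.9) = 73 − 21.07 = 51.93 dB SPL.
hydraulic press: 90 − 20·log₁₀(30.7/4.1) = 90 − 17.49 = 72.51 dB SPL.
Σ 10^(L/10) = 1.799e+07 → L_total = 10·log₁₀(1.799e+07) = 72.55 dB SPL.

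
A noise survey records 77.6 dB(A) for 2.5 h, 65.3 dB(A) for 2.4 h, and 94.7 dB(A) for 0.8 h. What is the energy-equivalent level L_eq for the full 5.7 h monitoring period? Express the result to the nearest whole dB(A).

86 dB(A)

The energy average is taken in the linear domain: L_eq = 10·log₁₀[(Σ tᵢ·10^(Lᵢ/10))/T], T = 5.7 h.
Σ tᵢ·10^(Lᵢ/10) = 2.5·10^(77.6/10) + 2.4·10^(65.3/10) + 0.8·10^(94.7/10) = 2.513e+09.
L_eq = 10·log₁₀(2.513e+09/5.7) = 86.44 dB(A).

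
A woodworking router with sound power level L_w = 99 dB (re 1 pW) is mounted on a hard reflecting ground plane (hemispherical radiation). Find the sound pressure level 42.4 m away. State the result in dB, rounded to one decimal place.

58.5 dB

The power spreads over a hemisphere of area 2π·r², so L_p = L_w − 10·log₁₀(2π·r²).
2π·r² = 1.13e+04 m², 10·log₁₀ of that is 40.529 dB.
L_p = 99 − 40.529 = 58.47 dB.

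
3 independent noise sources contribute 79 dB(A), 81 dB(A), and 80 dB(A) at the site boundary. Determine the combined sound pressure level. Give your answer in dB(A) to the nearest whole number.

85 dB(A)

Incoherent sources combine by intensity addition: L_total = 10·log₁₀(Σ 10^(L_i/10)).
Σ 10^(L/10) = 10^(79/10) + 10^(81/10) + 10^(80/10) = 3.053e+08.
L_total = 10·log₁₀(3.053e+08) = 84.85 dB(A).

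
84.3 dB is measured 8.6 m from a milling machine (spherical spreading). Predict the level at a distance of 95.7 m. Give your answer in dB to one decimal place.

Point-source attenuation: ΔL = 20·log₁₀(r₂/r₁) = 20·log₁₀(95.7/8.6) = 20.928 dB.
L₂ = 84.3 − 20·log₁₀(95.7/8.6) = 84.3 − 20.928 = 63.37 dB.

63.4 dB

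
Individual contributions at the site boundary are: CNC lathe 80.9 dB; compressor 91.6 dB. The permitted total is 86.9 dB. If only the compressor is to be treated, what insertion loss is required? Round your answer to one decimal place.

6.0 dB

Everything except the compressor sums to 10^(80.9/10) = 1.230e+08 in linear terms, 80.90 dB.
To meet 86.9 dB overall, the treated compressor may contribute at most 10^(86.9/10) − 1.230e+08 = 3.668e+08, i.e. 85.64 dB.
Required insertion loss = 91.6 − 85.64 = 5.96 dB.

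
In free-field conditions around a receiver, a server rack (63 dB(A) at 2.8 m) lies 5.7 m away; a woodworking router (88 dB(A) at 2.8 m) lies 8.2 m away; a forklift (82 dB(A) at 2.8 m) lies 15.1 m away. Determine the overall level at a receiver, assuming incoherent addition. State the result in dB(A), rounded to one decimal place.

79.0 dB(A)

Apply inverse-square spreading to bring every level to the receiver, then sum 10^(L/10).
server rack: 63 − 20·log₁₀(5.7/2.8) = 63 − 6.17 = 56.83 dB(A).
woodworking router: 88 − 20·log₁₀(8.2/2.8) = 88 − 9.33 = 78.67 dB(A).
forklift: 82 − 20·log₁₀(15.1/2.8) = 82 − 14.64 = 67.36 dB(A).
Σ 10^(L/10) = 7.950e+07 → L_total = 10·log₁₀(7.950e+07) = 79.00 dB(A).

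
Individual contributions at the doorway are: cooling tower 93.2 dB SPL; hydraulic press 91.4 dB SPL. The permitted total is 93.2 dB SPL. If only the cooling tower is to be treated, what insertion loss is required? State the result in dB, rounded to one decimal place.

4.7 dB

Everything except the cooling tower sums to 10^(91.4/10) = 1.380e+09 in linear terms, 91.40 dB SPL.
To meet 93.2 dB SPL overall, the treated cooling tower may contribute at most 10^(93.2/10) − 1.380e+09 = 7.089e+08, i.e. 88.51 dB SPL.
Required insertion loss = 93.2 − 88.51 = 4.69 dB.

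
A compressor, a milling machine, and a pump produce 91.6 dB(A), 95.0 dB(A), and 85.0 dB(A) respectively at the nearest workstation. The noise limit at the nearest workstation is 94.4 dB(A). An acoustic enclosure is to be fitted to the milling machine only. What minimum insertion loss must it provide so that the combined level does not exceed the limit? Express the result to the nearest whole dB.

The untreated sources together contribute 10^(91.6/10) + 10^(85.0/10) = 1.762e+09, i.e. 92.46 dB(A).
To meet 94.4 dB(A) overall, the treated milling machine may contribute at most 10^(94.4/10) − 1.762e+09 = 9.926e+08, i.e. 89.97 dB(A).
Required insertion loss = 95.0 − 89.97 = 5.03 dB.

5 dB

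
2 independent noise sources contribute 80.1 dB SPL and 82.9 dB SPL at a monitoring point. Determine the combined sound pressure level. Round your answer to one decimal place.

84.7 dB SPL

Incoherent sources combine by intensity addition: L_total = 10·log₁₀(Σ 10^(L_i/10)).
Σ 10^(L/10) = 10^(80.1/10) + 10^(82.9/10) = 2.973e+08.
L_total = 10·log₁₀(2.973e+08) = 84.73 dB SPL.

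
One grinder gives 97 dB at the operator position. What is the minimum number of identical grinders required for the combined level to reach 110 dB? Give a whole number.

Need L₁ + 10·log₁₀ N ≥ 110, i.e. log₁₀ N ≥ 1.30.
N ≥ 10^(13.0/10) = 19.953, so N = 20.

20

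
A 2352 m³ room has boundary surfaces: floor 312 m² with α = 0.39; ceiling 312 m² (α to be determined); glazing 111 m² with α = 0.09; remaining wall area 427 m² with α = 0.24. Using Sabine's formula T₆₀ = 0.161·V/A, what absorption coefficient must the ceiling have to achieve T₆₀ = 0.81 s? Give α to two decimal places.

0.75

From T₆₀ = 0.161·V/A, the target T₆₀ = 0.81 s needs A = 0.161·2352/0.81 = 467.50 m².
Absorption from the other surfaces = 312·0.39 + 111·0.09 + 427·0.24 = 234.15 m², so the ceiling must supply 233.35 m² over 312 m².
α = 233.35/312 = 0.748.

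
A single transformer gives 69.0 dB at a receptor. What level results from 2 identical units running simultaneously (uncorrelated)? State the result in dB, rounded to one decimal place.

N identical incoherent sources raise the level by 10·log₁₀ N.
L_total = 69.0 + 10·log₁₀(2) = 69.0 + 3.010 = 72.01 dB.

72.0 dB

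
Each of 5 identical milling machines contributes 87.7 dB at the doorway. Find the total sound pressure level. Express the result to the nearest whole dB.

N identical incoherent sources raise the level by 10·log₁₀ N.
L_total = 87.7 + 10·log₁₀(5) = 87.7 + 6.990 = 94.69 dB.

95 dB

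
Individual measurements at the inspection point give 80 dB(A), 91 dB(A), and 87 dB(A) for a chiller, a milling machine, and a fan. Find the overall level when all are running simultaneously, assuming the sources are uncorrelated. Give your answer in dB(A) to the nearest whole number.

93 dB(A)

For uncorrelated sources the intensities add, so convert each level to linear form, sum, and take 10·log₁₀ of the total.
Σ 10^(L/10) = 10^(80/10) + 10^(91/10) + 10^(87/10) = 1.860e+09.
L_total = 10·log₁₀(1.860e+09) = 92.70 dB(A).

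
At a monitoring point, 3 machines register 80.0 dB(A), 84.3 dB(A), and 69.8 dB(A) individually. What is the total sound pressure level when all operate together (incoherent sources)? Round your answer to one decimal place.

Incoherent sources combine by intensity addition: L_total = 10·log₁₀(Σ 10^(L_i/10)).
Σ 10^(L/10) = 10^(80.0/10) + 10^(84.3/10) + 10^(69.8/10) = 3.787e+08.
L_total = 10·log₁₀(3.787e+08) = 85.78 dB(A).

85.8 dB(A)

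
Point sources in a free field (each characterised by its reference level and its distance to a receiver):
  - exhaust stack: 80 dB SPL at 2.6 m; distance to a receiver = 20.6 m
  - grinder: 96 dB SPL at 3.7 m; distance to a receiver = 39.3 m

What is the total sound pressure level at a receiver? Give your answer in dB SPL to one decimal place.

Apply inverse-square spreading to bring every level to the receiver, then sum 10^(L/10).
exhaust stack: 80 − 20·log₁₀(20.6/2.6) = 80 − 17.98 = 62.02 dB SPL.
grinder: 96 − 20·log₁₀(39.3/3.7) = 96 − 20.52 = 75.48 dB SPL.
Σ 10^(L/10) = 3.688e+07 → L_total = 10·log₁₀(3.688e+07) = 75.67 dB SPL.

75.7 dB SPL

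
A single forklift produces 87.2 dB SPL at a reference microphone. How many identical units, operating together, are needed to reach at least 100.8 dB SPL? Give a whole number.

N identical sources give L₁ + 10·log₁₀ N, so require 10·log₁₀ N ≥ 100.8 − 87.2 = 13.6 dB.
N ≥ 10^(13.6/10) = 22.909, so N = 23.

23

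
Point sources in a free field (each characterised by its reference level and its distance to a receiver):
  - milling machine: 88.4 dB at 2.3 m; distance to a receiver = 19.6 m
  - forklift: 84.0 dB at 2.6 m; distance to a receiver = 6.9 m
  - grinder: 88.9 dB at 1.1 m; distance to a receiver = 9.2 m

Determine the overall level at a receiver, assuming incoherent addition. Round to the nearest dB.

78 dB

First find each source's level at the receiver (point-source: −20·log₁₀(r/r_ref)), then combine on an intensity basis.
milling machine: 88.4 − 20·log₁₀(19.6/2.3) = 88.4 − 18.61 = 69.79 dB.
forklift: 84.0 − 20·log₁₀(6.9/2.6) = 84.0 − 8.48 = 75.52 dB.
grinder: 88.9 − 20·log₁₀(9.2/1.1) = 88.9 − 18.45 = 70.45 dB.
Σ 10^(L/10) = 5.629e+07 → L_total = 10·log₁₀(5.629e+07) = 77.50 dB.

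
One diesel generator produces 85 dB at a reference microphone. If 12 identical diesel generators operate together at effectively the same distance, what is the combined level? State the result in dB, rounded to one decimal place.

With 12 equal, uncorrelated contributions the intensity is 12× that of one unit, giving a rise of 10·log₁₀ 12.
L_total = 85 + 10·log₁₀(12) = 85 + 10.792 = 95.79 dB.

95.8 dB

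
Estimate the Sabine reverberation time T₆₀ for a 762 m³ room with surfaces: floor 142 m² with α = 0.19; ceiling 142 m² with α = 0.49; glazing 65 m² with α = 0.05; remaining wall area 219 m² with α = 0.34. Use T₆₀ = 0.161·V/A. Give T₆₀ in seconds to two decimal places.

Summing Sᵢαᵢ: 142·0.19 + 142·0.49 + 65·0.05 + 219·0.34 = 174.27 m².
T₆₀ = 0.161·V/A = 0.161·762/174.27 = 0.704 s.

0.70 s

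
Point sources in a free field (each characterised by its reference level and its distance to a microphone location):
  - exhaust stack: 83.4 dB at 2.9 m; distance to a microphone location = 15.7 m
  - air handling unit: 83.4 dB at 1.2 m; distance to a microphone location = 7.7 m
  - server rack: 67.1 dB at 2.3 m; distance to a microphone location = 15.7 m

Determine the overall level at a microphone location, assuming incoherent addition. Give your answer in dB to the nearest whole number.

71 dB

First find each source's level at the receiver (point-source: −20·log₁₀(r/r_ref)), then combine on an intensity basis.
exhaust stack: 83.4 − 20·log₁₀(15.7/2.9) = 83.4 − 14.67 = 68.73 dB.
air handling unit: 83.4 − 20·log₁₀(7.7/1.2) = 83.4 − 16.15 = 67.25 dB.
server rack: 67.1 − 20·log₁₀(15.7/2.3) = 67.1 − 16.68 = 50.42 dB.
Σ 10^(L/10) = 1.289e+07 → L_total = 10·log₁₀(1.289e+07) = 71.10 dB.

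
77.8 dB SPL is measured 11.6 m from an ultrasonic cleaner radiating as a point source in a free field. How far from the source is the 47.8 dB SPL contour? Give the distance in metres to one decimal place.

366.8 m

The 30.0 dB drop corresponds to a distance ratio of 10^(30.0/20) for a point source.
r₂ = 11.6·10^((77.8−47.8)/20) = 11.6·10^(30.0/20) = 366.82 m.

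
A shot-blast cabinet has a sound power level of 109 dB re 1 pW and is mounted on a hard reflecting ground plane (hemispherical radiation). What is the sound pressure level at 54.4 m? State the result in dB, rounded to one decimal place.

66.3 dB

L_p = L_w − 10·log₁₀(2π·r²) with r = 54.4 m.
2π·r² = 1.859e+04 m², 10·log₁₀ of that is 42.694 dB.
L_p = 109 − 42.694 = 66.31 dB.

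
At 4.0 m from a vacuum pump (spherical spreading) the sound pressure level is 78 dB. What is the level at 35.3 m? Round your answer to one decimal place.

59.1 dB

Spherical spreading from a point source gives a 20·log₁₀(r₂/r₁) drop.
L₂ = 78 − 20·log₁₀(35.3/4.0) = 78 − 18.914 = 59.09 dB.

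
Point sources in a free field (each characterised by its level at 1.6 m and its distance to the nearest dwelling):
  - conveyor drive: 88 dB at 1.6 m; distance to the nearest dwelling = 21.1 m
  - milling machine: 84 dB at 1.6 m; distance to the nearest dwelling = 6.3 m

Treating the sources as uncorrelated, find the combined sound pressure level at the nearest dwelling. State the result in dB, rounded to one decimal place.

73.0 dB

First find each source's level at the receiver (point-source: −20·log₁₀(r/r_ref)), then combine on an intensity basis.
conveyor drive: 88 − 20·log₁₀(21.1/1.6) = 88 − 22.40 = 65.60 dB.
milling machine: 84 − 20·log₁₀(6.3/1.6) = 84 − 11.90 = 72.10 dB.
Σ 10^(L/10) = 1.983e+07 → L_total = 10·log₁₀(1.983e+07) = 72.97 dB.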